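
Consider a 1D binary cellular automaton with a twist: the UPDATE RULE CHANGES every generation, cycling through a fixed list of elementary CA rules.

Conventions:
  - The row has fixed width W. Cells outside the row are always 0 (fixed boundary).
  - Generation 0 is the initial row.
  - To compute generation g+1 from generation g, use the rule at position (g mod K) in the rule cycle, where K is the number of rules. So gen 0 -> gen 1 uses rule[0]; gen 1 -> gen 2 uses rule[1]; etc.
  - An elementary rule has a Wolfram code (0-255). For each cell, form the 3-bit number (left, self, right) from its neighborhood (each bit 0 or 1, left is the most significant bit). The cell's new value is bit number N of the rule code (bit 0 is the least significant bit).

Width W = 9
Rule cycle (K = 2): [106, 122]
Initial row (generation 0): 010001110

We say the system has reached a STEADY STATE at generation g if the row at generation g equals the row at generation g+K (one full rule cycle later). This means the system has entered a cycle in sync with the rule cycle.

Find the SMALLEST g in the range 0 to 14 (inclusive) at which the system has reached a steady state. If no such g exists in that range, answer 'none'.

Gen 0: 010001110
Gen 1 (rule 106): 100011010
Gen 2 (rule 122): 010111101
Gen 3 (rule 106): 101100110
Gen 4 (rule 122): 011111111
Gen 5 (rule 106): 110000001
Gen 6 (rule 122): 111000010
Gen 7 (rule 106): 101000100
Gen 8 (rule 122): 010101010
Gen 9 (rule 106): 101010100
Gen 10 (rule 122): 010101010
Gen 11 (rule 106): 101010100
Gen 12 (rule 122): 010101010
Gen 13 (rule 106): 101010100
Gen 14 (rule 122): 010101010
Gen 15 (rule 106): 101010100
Gen 16 (rule 122): 010101010

Answer: 8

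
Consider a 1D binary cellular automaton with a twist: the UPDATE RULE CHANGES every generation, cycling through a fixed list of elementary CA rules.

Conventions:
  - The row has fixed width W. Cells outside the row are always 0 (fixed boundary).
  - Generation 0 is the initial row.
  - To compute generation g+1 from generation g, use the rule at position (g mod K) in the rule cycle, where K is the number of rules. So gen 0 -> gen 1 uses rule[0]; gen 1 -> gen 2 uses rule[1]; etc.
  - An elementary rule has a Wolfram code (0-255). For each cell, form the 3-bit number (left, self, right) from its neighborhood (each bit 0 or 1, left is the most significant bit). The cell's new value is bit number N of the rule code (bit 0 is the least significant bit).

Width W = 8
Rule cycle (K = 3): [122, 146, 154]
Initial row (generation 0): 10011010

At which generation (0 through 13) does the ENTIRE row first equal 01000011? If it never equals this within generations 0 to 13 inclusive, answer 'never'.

Gen 0: 10011010
Gen 1 (rule 122): 01111101
Gen 2 (rule 146): 10111000
Gen 3 (rule 154): 00110100
Gen 4 (rule 122): 01111010
Gen 5 (rule 146): 10110001
Gen 6 (rule 154): 00101010
Gen 7 (rule 122): 01010101
Gen 8 (rule 146): 10000000
Gen 9 (rule 154): 01000000
Gen 10 (rule 122): 10100000
Gen 11 (rule 146): 00010000
Gen 12 (rule 154): 00101000
Gen 13 (rule 122): 01010100

Answer: never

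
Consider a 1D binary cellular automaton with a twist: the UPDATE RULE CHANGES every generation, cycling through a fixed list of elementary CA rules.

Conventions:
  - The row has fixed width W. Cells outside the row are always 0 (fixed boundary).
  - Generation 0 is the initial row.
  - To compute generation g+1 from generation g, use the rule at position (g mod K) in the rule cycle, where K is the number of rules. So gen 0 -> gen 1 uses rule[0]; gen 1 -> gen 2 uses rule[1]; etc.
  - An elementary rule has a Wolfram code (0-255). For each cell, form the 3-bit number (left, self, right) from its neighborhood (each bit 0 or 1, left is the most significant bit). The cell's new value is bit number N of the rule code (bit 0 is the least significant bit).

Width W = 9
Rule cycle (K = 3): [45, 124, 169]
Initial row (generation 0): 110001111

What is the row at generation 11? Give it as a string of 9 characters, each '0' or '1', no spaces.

Answer: 011111011

Derivation:
Gen 0: 110001111
Gen 1 (rule 45): 100101000
Gen 2 (rule 124): 110111100
Gen 3 (rule 169): 101111001
Gen 4 (rule 45): 111000001
Gen 5 (rule 124): 101100001
Gen 6 (rule 169): 011001100
Gen 7 (rule 45): 010001001
Gen 8 (rule 124): 011001101
Gen 9 (rule 169): 010001010
Gen 10 (rule 45): 010101110
Gen 11 (rule 124): 011111011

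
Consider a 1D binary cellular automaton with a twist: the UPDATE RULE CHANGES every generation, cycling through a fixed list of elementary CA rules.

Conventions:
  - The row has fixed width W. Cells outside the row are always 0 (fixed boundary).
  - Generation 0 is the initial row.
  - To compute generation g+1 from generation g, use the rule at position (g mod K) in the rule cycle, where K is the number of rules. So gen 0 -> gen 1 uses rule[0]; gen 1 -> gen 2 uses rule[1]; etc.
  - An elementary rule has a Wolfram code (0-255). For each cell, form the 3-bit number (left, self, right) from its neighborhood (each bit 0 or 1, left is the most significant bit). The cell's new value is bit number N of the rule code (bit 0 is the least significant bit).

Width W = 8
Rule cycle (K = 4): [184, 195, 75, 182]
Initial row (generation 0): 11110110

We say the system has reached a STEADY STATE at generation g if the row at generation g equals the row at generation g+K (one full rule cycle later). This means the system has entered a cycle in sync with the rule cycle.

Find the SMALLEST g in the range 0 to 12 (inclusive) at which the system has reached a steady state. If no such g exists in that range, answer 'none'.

Gen 0: 11110110
Gen 1 (rule 184): 11101101
Gen 2 (rule 195): 01100100
Gen 3 (rule 75): 11101001
Gen 4 (rule 182): 01011111
Gen 5 (rule 184): 00111110
Gen 6 (rule 195): 11011110
Gen 7 (rule 75): 11010010
Gen 8 (rule 182): 00111111
Gen 9 (rule 184): 00111110
Gen 10 (rule 195): 11011110
Gen 11 (rule 75): 11010010
Gen 12 (rule 182): 00111111
Gen 13 (rule 184): 00111110
Gen 14 (rule 195): 11011110
Gen 15 (rule 75): 11010010
Gen 16 (rule 182): 00111111

Answer: 5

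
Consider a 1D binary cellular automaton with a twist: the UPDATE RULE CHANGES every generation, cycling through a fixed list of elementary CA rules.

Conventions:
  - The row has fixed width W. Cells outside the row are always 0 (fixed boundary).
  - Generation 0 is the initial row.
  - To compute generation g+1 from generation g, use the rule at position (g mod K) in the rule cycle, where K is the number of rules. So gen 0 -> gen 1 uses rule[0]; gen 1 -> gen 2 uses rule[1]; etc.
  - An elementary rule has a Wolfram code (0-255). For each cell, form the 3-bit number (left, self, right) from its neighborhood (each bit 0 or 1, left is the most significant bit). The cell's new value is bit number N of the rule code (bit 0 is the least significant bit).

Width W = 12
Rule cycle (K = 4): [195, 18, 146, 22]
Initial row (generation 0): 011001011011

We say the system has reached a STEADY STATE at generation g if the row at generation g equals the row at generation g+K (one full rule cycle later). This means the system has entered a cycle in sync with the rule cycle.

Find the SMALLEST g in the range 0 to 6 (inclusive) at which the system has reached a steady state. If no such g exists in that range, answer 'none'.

Answer: 6

Derivation:
Gen 0: 011001011011
Gen 1 (rule 195): 101010001001
Gen 2 (rule 18): 000001010110
Gen 3 (rule 146): 000010000001
Gen 4 (rule 22): 000111000011
Gen 5 (rule 195): 111011011101
Gen 6 (rule 18): 000000000000
Gen 7 (rule 146): 000000000000
Gen 8 (rule 22): 000000000000
Gen 9 (rule 195): 111111111111
Gen 10 (rule 18): 000000000000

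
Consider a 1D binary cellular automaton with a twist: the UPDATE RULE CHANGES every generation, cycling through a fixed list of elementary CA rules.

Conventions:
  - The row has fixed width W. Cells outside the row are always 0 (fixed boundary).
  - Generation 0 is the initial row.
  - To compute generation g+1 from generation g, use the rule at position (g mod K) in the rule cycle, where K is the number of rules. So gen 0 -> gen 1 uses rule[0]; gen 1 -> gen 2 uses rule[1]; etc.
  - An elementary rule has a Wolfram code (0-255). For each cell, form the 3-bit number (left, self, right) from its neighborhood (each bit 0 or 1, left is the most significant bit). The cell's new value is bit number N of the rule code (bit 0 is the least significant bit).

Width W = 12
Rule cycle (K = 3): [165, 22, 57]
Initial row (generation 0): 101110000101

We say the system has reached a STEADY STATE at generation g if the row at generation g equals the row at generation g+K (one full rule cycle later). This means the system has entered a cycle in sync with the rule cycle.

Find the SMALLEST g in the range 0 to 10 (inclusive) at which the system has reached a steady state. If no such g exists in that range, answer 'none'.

Answer: none

Derivation:
Gen 0: 101110000101
Gen 1 (rule 165): 110100110111
Gen 2 (rule 22): 000111000000
Gen 3 (rule 57): 110100111111
Gen 4 (rule 165): 001100011110
Gen 5 (rule 22): 010010100001
Gen 6 (rule 57): 001001011100
Gen 7 (rule 165): 101001101001
Gen 8 (rule 22): 101110001111
Gen 9 (rule 57): 011001101000
Gen 10 (rule 165): 000000011011
Gen 11 (rule 22): 000000100000
Gen 12 (rule 57): 111110011111
Gen 13 (rule 165): 011100001110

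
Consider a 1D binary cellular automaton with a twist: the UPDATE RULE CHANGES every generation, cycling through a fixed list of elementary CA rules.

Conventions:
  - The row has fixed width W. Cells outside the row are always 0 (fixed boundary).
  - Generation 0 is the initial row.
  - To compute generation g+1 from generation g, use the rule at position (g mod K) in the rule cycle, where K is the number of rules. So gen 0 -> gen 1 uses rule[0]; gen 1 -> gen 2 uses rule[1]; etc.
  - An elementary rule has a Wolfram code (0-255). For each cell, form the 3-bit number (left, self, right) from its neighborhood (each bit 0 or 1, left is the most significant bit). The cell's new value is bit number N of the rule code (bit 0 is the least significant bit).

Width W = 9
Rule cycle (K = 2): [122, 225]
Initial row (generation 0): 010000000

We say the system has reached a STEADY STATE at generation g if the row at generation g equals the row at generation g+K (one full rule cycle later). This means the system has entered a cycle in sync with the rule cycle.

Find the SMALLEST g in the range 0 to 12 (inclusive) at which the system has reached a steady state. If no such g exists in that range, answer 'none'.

Gen 0: 010000000
Gen 1 (rule 122): 101000000
Gen 2 (rule 225): 010011111
Gen 3 (rule 122): 101110001
Gen 4 (rule 225): 010110100
Gen 5 (rule 122): 101111010
Gen 6 (rule 225): 010111100
Gen 7 (rule 122): 101100110
Gen 8 (rule 225): 010100010
Gen 9 (rule 122): 101010101
Gen 10 (rule 225): 010101010
Gen 11 (rule 122): 101010101
Gen 12 (rule 225): 010101010
Gen 13 (rule 122): 101010101
Gen 14 (rule 225): 010101010

Answer: 9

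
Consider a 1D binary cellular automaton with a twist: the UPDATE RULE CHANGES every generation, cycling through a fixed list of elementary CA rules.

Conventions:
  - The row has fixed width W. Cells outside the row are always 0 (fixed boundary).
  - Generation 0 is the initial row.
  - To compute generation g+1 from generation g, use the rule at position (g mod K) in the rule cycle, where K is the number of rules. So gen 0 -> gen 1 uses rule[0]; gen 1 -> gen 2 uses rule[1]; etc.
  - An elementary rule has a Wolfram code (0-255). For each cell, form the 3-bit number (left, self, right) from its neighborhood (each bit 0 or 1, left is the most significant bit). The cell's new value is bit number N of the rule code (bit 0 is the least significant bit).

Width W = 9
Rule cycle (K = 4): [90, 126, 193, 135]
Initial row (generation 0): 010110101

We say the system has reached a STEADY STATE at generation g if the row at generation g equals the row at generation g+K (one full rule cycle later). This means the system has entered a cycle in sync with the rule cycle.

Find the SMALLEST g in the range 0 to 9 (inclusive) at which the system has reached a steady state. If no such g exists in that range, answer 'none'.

Gen 0: 010110101
Gen 1 (rule 90): 100110000
Gen 2 (rule 126): 111111000
Gen 3 (rule 193): 011111011
Gen 4 (rule 135): 101110000
Gen 5 (rule 90): 001011000
Gen 6 (rule 126): 011111100
Gen 7 (rule 193): 001111101
Gen 8 (rule 135): 110111001
Gen 9 (rule 90): 110101110
Gen 10 (rule 126): 111111011
Gen 11 (rule 193): 011111001
Gen 12 (rule 135): 101110011
Gen 13 (rule 90): 001011111

Answer: none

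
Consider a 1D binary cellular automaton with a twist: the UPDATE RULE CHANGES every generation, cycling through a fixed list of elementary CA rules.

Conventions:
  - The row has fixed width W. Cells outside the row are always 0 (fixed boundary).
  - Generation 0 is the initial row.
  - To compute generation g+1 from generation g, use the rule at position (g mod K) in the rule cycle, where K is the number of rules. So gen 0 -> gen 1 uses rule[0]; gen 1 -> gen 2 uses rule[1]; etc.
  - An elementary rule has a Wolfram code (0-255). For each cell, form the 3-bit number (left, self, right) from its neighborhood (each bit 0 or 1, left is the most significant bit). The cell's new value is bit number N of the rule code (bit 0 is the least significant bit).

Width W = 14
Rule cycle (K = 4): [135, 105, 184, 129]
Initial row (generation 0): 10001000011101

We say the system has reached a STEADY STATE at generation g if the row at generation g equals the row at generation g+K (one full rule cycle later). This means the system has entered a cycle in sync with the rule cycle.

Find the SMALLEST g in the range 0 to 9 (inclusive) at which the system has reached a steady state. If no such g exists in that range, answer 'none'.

Gen 0: 10001000011101
Gen 1 (rule 135): 10111011101001
Gen 2 (rule 105): 01101110110000
Gen 3 (rule 184): 01011101101000
Gen 4 (rule 129): 00001000000011
Gen 5 (rule 135): 11111011111100
Gen 6 (rule 105): 10001110000101
Gen 7 (rule 184): 01001101000010
Gen 8 (rule 129): 00000000011000
Gen 9 (rule 135): 11111111100011
Gen 10 (rule 105): 10000000101011
Gen 11 (rule 184): 01000000010110
Gen 12 (rule 129): 00011111000000
Gen 13 (rule 135): 11101110011111

Answer: none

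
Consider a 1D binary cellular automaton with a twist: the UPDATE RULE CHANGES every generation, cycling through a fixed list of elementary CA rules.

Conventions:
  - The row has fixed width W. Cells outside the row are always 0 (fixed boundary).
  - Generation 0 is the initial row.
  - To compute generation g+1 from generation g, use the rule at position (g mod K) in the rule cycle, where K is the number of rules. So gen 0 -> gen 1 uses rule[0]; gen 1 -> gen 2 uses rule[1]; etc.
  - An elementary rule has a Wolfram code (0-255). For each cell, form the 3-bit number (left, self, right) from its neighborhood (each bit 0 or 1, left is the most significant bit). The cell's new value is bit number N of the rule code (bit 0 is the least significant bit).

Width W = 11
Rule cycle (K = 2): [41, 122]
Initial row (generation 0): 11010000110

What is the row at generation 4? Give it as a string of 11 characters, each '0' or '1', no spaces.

Answer: 01111001010

Derivation:
Gen 0: 11010000110
Gen 1 (rule 41): 10100110100
Gen 2 (rule 122): 01011111010
Gen 3 (rule 41): 00110000100
Gen 4 (rule 122): 01111001010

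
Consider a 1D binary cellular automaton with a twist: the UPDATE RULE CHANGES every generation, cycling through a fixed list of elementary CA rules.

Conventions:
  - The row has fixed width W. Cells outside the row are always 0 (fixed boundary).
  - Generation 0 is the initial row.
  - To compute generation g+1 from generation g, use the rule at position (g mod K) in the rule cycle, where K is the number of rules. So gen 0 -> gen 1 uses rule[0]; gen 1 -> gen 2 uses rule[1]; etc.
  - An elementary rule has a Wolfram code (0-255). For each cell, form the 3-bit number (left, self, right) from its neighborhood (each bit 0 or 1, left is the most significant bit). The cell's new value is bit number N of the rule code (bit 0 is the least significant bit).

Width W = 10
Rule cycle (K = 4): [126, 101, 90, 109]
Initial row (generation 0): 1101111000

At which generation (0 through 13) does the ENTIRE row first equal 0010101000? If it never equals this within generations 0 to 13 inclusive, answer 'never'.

Gen 0: 1101111000
Gen 1 (rule 126): 1111001100
Gen 2 (rule 101): 0001000101
Gen 3 (rule 90): 0010101000
Gen 4 (rule 109): 1011111011
Gen 5 (rule 126): 1110001111
Gen 6 (rule 101): 0010100001
Gen 7 (rule 90): 0100010010
Gen 8 (rule 109): 0101010010
Gen 9 (rule 126): 1111111111
Gen 10 (rule 101): 0000000001
Gen 11 (rule 90): 0000000010
Gen 12 (rule 109): 1111111010
Gen 13 (rule 126): 1000001111

Answer: 3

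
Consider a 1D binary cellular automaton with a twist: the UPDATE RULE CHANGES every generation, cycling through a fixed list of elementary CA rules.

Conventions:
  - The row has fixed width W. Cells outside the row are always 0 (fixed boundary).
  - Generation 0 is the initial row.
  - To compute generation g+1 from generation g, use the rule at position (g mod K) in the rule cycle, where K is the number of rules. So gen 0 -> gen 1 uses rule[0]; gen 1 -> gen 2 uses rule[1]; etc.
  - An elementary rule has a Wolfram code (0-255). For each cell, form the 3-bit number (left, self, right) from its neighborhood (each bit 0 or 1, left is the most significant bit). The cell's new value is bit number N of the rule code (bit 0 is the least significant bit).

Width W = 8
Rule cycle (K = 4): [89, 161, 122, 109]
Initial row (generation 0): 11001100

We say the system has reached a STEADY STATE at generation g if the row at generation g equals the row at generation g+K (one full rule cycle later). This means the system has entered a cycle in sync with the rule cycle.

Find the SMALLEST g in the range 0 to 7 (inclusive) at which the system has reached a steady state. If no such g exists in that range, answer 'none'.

Gen 0: 11001100
Gen 1 (rule 89): 11101111
Gen 2 (rule 161): 01010110
Gen 3 (rule 122): 10101111
Gen 4 (rule 109): 11111001
Gen 5 (rule 89): 10001100
Gen 6 (rule 161): 00100001
Gen 7 (rule 122): 01010010
Gen 8 (rule 109): 01110010
Gen 9 (rule 89): 01011001
Gen 10 (rule 161): 00100000
Gen 11 (rule 122): 01010000

Answer: none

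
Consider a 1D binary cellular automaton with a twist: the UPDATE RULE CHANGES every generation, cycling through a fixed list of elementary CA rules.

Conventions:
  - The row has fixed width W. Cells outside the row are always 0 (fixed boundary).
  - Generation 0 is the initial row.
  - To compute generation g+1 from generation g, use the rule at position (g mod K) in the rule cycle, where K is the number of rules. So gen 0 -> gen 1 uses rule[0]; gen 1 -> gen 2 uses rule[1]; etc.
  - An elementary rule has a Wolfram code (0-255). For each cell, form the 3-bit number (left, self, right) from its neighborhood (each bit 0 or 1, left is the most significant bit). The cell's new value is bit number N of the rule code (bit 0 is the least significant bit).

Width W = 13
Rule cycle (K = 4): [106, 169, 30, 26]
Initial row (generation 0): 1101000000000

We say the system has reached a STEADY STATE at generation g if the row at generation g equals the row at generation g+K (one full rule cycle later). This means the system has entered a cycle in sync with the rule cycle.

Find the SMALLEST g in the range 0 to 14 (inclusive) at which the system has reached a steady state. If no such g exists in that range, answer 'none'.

Answer: none

Derivation:
Gen 0: 1101000000000
Gen 1 (rule 106): 1110000000000
Gen 2 (rule 169): 1100111111111
Gen 3 (rule 30): 1011100000000
Gen 4 (rule 26): 0010010000000
Gen 5 (rule 106): 0100100000000
Gen 6 (rule 169): 0000001111111
Gen 7 (rule 30): 0000011000000
Gen 8 (rule 26): 0000110100000
Gen 9 (rule 106): 0001111000000
Gen 10 (rule 169): 1101110011111
Gen 11 (rule 30): 1001001110000
Gen 12 (rule 26): 0110111001000
Gen 13 (rule 106): 1111101010000
Gen 14 (rule 169): 1111010100111
Gen 15 (rule 30): 1000010111100
Gen 16 (rule 26): 0100100100010
Gen 17 (rule 106): 1001001000100
Gen 18 (rule 169): 0000000010001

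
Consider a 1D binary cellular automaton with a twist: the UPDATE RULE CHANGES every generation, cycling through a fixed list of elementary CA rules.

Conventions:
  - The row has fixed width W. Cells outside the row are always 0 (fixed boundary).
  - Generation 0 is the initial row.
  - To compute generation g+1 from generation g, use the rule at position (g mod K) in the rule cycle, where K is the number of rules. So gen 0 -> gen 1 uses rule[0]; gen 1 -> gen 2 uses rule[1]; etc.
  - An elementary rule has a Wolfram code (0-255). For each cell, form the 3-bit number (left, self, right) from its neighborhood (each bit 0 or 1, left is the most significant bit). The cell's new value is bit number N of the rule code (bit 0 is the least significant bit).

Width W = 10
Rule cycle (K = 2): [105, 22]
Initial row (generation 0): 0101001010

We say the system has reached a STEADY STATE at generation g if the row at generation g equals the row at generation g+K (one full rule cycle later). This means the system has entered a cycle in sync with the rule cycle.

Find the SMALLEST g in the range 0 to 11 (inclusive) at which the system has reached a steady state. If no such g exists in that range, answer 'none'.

Gen 0: 0101001010
Gen 1 (rule 105): 0010000100
Gen 2 (rule 22): 0111001110
Gen 3 (rule 105): 0101001010
Gen 4 (rule 22): 1101111011
Gen 5 (rule 105): 1111001111
Gen 6 (rule 22): 0000110000
Gen 7 (rule 105): 1110110111
Gen 8 (rule 22): 0000000000
Gen 9 (rule 105): 1111111111
Gen 10 (rule 22): 0000000000
Gen 11 (rule 105): 1111111111
Gen 12 (rule 22): 0000000000
Gen 13 (rule 105): 1111111111

Answer: 8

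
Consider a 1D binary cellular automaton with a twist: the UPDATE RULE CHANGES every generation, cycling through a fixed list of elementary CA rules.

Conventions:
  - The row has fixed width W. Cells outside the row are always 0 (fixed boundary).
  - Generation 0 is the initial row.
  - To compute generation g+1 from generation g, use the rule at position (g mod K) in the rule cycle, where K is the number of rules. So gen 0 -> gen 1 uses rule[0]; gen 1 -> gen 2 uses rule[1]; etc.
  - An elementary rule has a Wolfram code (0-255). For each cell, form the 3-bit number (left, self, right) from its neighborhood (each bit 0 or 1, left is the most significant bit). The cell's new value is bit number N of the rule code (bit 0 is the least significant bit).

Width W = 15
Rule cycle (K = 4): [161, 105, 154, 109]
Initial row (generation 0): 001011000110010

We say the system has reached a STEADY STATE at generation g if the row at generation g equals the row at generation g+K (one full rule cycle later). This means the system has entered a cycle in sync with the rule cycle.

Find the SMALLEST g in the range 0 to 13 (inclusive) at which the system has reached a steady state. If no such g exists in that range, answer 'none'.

Gen 0: 001011000110010
Gen 1 (rule 161): 100100010000000
Gen 2 (rule 105): 000001000111111
Gen 3 (rule 154): 000010101111110
Gen 4 (rule 109): 111011111000010
Gen 5 (rule 161): 010101110011000
Gen 6 (rule 105): 001011010011011
Gen 7 (rule 154): 010010001110010
Gen 8 (rule 109): 010010101010010
Gen 9 (rule 161): 000001010100000
Gen 10 (rule 105): 111100101001111
Gen 11 (rule 154): 111011000111110
Gen 12 (rule 109): 101111010100010
Gen 13 (rule 161): 010110101001000
Gen 14 (rule 105): 001111010000011
Gen 15 (rule 154): 011110001000110
Gen 16 (rule 109): 010010101010110
Gen 17 (rule 161): 000001010101000

Answer: none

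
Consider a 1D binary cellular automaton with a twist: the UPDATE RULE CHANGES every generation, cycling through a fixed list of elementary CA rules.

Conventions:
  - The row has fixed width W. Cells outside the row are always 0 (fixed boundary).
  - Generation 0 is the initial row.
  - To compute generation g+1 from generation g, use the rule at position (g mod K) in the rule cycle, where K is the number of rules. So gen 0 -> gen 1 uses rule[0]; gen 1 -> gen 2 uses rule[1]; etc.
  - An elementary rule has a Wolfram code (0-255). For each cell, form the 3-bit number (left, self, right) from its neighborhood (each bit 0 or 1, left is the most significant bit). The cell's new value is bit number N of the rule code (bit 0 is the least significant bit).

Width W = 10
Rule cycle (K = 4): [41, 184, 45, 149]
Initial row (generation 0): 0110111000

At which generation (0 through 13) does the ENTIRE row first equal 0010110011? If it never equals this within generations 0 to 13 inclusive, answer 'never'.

Gen 0: 0110111000
Gen 1 (rule 41): 0101100011
Gen 2 (rule 184): 0011010010
Gen 3 (rule 45): 1010110010
Gen 4 (rule 149): 1010001011
Gen 5 (rule 41): 0100100110
Gen 6 (rule 184): 0010010101
Gen 7 (rule 45): 1010011111
Gen 8 (rule 149): 1011001110
Gen 9 (rule 41): 0110001000
Gen 10 (rule 184): 0101000100
Gen 11 (rule 45): 0111010101
Gen 12 (rule 149): 0010010101
Gen 13 (rule 41): 1000001010

Answer: never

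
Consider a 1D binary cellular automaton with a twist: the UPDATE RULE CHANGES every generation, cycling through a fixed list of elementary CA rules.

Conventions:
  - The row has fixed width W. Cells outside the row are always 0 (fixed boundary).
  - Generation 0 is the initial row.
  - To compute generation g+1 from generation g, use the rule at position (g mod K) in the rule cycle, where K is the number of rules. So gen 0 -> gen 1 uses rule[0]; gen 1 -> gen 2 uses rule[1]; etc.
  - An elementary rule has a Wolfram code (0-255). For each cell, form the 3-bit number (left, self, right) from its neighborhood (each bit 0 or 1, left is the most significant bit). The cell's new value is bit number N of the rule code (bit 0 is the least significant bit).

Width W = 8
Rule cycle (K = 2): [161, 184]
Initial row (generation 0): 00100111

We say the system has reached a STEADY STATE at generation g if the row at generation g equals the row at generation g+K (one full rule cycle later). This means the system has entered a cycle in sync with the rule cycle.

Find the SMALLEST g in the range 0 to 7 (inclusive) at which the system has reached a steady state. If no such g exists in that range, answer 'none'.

Answer: none

Derivation:
Gen 0: 00100111
Gen 1 (rule 161): 10000010
Gen 2 (rule 184): 01000001
Gen 3 (rule 161): 00011100
Gen 4 (rule 184): 00011010
Gen 5 (rule 161): 11000100
Gen 6 (rule 184): 10100010
Gen 7 (rule 161): 01001000
Gen 8 (rule 184): 00100100
Gen 9 (rule 161): 10000001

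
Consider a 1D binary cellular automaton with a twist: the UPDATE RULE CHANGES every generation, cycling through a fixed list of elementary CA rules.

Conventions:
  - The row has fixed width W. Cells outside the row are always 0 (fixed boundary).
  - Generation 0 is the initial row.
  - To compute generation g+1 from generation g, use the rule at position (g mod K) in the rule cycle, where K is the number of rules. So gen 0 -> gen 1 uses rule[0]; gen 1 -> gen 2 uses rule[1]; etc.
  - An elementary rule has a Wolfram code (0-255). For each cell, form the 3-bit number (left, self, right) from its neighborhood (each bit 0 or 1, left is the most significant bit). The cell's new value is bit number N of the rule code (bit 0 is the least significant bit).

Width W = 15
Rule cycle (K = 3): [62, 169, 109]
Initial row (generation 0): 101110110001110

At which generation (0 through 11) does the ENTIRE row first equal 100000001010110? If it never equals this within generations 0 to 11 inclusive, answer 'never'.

Answer: 9

Derivation:
Gen 0: 101110110001110
Gen 1 (rule 62): 111001101011001
Gen 2 (rule 169): 110001010110000
Gen 3 (rule 109): 110101111110111
Gen 4 (rule 62): 101111000001100
Gen 5 (rule 169): 011110011101001
Gen 6 (rule 109): 010010010111001
Gen 7 (rule 62): 111111111100111
Gen 8 (rule 169): 111111111000110
Gen 9 (rule 109): 100000001010110
Gen 10 (rule 62): 110000011111101
Gen 11 (rule 169): 100111011111010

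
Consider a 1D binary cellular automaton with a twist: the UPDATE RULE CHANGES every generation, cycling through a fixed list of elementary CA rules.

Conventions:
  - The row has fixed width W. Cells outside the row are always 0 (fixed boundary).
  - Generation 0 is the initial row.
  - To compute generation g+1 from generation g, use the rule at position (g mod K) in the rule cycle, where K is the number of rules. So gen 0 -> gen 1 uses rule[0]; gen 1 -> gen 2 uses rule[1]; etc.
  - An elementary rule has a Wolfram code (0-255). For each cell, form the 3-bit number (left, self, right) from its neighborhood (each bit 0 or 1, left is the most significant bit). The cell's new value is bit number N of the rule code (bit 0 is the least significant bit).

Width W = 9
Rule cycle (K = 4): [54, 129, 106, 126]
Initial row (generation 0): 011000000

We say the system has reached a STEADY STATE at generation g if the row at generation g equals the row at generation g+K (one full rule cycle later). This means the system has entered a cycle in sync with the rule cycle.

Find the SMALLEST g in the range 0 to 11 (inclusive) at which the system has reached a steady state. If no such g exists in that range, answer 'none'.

Gen 0: 011000000
Gen 1 (rule 54): 100100000
Gen 2 (rule 129): 000001111
Gen 3 (rule 106): 000011001
Gen 4 (rule 126): 000111111
Gen 5 (rule 54): 001000000
Gen 6 (rule 129): 100011111
Gen 7 (rule 106): 000110001
Gen 8 (rule 126): 001111011
Gen 9 (rule 54): 010000100
Gen 10 (rule 129): 000110001
Gen 11 (rule 106): 001110010
Gen 12 (rule 126): 011011111
Gen 13 (rule 54): 100100000
Gen 14 (rule 129): 000001111
Gen 15 (rule 106): 000011001

Answer: none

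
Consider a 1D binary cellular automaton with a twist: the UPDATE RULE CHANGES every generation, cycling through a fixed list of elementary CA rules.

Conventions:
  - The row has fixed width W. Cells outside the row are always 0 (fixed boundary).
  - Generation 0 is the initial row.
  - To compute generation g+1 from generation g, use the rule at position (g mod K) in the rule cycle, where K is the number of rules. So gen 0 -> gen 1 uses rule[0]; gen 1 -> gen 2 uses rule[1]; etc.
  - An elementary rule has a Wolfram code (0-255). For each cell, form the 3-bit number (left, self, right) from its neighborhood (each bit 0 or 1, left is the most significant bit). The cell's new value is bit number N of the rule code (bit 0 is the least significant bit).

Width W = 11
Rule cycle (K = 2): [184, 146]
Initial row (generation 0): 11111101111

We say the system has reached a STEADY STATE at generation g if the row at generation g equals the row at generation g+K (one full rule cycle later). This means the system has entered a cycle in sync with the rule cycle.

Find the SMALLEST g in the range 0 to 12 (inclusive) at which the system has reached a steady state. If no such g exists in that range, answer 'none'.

Gen 0: 11111101111
Gen 1 (rule 184): 11111011110
Gen 2 (rule 146): 01110001101
Gen 3 (rule 184): 01101001010
Gen 4 (rule 146): 10000110001
Gen 5 (rule 184): 01000101000
Gen 6 (rule 146): 10101000100
Gen 7 (rule 184): 01010100010
Gen 8 (rule 146): 10000010101
Gen 9 (rule 184): 01000001010
Gen 10 (rule 146): 10100010001
Gen 11 (rule 184): 01010001000
Gen 12 (rule 146): 10001010100
Gen 13 (rule 184): 01000101010
Gen 14 (rule 146): 10101000001

Answer: none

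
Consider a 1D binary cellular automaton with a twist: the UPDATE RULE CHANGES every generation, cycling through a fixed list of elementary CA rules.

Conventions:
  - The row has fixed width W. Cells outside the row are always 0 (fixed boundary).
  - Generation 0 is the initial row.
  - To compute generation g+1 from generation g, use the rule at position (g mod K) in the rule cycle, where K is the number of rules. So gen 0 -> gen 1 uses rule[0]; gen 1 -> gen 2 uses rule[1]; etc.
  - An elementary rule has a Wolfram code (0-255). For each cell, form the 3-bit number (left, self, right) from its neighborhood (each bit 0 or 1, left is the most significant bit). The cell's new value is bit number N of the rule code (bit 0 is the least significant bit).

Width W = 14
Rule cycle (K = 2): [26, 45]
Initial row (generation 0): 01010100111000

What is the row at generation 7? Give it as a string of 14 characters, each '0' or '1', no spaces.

Answer: 10000000010101

Derivation:
Gen 0: 01010100111000
Gen 1 (rule 26): 10000011100100
Gen 2 (rule 45): 10111010000101
Gen 3 (rule 26): 00100001001000
Gen 4 (rule 45): 10101101001011
Gen 5 (rule 26): 00001000110010
Gen 6 (rule 45): 11101010100010
Gen 7 (rule 26): 10000000010101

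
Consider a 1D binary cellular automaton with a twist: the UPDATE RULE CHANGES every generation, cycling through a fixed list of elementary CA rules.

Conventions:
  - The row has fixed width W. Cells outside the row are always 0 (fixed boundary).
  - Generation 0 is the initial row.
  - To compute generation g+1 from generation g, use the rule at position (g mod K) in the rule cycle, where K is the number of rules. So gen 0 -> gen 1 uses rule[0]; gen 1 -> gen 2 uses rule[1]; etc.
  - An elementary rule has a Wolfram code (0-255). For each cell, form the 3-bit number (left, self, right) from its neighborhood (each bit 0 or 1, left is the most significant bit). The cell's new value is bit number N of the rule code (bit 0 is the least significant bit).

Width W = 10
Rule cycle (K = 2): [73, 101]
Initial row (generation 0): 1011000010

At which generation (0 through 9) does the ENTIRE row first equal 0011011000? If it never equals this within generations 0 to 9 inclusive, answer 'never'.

Answer: 1

Derivation:
Gen 0: 1011000010
Gen 1 (rule 73): 0011011000
Gen 2 (rule 101): 1001101011
Gen 3 (rule 73): 0001100011
Gen 4 (rule 101): 1100101001
Gen 5 (rule 73): 1100000000
Gen 6 (rule 101): 0101111111
Gen 7 (rule 73): 0001000001
Gen 8 (rule 101): 1101011101
Gen 9 (rule 73): 1100010100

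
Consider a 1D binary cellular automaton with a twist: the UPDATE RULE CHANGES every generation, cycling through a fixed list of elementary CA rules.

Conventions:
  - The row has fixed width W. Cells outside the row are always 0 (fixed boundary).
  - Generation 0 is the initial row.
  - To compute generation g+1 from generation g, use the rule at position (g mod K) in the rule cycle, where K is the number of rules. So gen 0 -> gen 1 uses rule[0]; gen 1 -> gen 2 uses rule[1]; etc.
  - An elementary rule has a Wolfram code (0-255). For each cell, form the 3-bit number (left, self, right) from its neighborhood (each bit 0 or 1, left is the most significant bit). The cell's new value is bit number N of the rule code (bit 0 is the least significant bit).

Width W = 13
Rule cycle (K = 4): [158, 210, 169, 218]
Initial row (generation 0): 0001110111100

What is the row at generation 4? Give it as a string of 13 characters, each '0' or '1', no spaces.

Answer: 0111110111000

Derivation:
Gen 0: 0001110111100
Gen 1 (rule 158): 0011100111010
Gen 2 (rule 210): 0101111011001
Gen 3 (rule 169): 0011110110000
Gen 4 (rule 218): 0111110111000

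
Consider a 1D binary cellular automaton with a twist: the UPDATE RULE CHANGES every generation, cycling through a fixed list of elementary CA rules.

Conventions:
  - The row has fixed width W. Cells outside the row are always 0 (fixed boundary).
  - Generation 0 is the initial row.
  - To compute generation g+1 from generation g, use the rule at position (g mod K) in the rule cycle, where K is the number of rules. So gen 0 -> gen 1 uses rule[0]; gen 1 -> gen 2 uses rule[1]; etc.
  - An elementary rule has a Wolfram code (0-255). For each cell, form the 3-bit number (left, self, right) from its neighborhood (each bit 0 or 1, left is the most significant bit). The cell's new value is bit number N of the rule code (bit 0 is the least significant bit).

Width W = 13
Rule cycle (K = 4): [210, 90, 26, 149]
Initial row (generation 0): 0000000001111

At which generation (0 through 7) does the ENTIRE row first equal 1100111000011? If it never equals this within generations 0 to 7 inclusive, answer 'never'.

Answer: 6

Derivation:
Gen 0: 0000000001111
Gen 1 (rule 210): 0000000010111
Gen 2 (rule 90): 0000000100101
Gen 3 (rule 26): 0000001011000
Gen 4 (rule 149): 1111101000111
Gen 5 (rule 210): 0111100101011
Gen 6 (rule 90): 1100111000011
Gen 7 (rule 26): 1011100100110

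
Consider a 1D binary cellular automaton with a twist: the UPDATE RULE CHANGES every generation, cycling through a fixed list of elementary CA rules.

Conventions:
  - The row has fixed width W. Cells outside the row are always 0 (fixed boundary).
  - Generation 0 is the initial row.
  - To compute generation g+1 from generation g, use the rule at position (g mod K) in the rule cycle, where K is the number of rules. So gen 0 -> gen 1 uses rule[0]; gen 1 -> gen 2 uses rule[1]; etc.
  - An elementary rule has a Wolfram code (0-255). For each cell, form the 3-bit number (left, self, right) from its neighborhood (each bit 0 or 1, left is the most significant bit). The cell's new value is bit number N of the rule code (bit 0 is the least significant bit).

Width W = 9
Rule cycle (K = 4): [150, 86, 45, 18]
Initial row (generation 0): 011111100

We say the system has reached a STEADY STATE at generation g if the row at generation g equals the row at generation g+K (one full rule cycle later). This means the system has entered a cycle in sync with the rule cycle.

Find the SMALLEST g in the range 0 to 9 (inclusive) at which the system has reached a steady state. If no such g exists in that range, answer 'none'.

Gen 0: 011111100
Gen 1 (rule 150): 101111010
Gen 2 (rule 86): 100001011
Gen 3 (rule 45): 101101110
Gen 4 (rule 18): 000000001
Gen 5 (rule 150): 000000011
Gen 6 (rule 86): 000000101
Gen 7 (rule 45): 111110111
Gen 8 (rule 18): 000000000
Gen 9 (rule 150): 000000000
Gen 10 (rule 86): 000000000
Gen 11 (rule 45): 111111111
Gen 12 (rule 18): 000000000
Gen 13 (rule 150): 000000000

Answer: 8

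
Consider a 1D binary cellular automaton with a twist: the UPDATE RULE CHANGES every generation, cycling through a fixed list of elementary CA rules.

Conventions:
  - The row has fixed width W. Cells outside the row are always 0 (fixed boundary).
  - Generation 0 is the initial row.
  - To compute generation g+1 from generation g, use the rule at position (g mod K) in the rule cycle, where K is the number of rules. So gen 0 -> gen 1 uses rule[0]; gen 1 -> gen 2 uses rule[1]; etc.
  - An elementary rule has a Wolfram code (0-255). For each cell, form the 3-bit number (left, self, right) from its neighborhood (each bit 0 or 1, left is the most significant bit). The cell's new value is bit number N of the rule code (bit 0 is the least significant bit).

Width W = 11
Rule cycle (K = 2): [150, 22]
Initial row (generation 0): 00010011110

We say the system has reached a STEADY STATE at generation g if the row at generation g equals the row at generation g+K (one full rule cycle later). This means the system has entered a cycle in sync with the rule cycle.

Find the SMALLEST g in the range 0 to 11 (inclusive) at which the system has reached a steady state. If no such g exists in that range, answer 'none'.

Gen 0: 00010011110
Gen 1 (rule 150): 00111101101
Gen 2 (rule 22): 01000000001
Gen 3 (rule 150): 11100000011
Gen 4 (rule 22): 00010000100
Gen 5 (rule 150): 00111001110
Gen 6 (rule 22): 01000110001
Gen 7 (rule 150): 11101001011
Gen 8 (rule 22): 00001111000
Gen 9 (rule 150): 00010110100
Gen 10 (rule 22): 00110000110
Gen 11 (rule 150): 01001001001
Gen 12 (rule 22): 11111111111
Gen 13 (rule 150): 01111111110

Answer: none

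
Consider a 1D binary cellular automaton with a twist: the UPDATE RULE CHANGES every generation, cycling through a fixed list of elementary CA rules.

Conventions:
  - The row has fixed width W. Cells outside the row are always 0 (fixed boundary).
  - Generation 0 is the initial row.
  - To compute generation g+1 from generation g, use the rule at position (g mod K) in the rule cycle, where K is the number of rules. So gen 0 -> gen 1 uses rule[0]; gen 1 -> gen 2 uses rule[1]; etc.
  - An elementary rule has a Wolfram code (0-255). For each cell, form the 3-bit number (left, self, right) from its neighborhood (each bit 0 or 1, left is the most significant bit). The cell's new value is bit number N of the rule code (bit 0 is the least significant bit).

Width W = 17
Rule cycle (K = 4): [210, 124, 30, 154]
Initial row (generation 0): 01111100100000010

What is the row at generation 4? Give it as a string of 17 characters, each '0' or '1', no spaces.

Answer: 01101110101001010

Derivation:
Gen 0: 01111100100000010
Gen 1 (rule 210): 10111111010000101
Gen 2 (rule 124): 11100001111000111
Gen 3 (rule 30): 10010011000101100
Gen 4 (rule 154): 01101110101001010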